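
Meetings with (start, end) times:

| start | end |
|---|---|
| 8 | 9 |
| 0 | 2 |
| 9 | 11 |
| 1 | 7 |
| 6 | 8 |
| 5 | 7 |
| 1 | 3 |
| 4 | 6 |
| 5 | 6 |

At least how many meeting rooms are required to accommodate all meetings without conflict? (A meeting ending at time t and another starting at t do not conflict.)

4

The answer is the maximum number of intervals overlapping at any instant.
Events (time:±→running): 0:+→1 1:+→2 1:+→3 2:-→2 3:-→1 4:+→2 5:+→3 5:+→4 … peak 4.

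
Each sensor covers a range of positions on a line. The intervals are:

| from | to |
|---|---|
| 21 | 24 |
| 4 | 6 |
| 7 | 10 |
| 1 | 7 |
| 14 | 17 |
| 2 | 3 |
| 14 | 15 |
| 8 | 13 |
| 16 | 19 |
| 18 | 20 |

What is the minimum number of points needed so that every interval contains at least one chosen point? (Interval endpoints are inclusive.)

6

Sorted: [2,3] [4,6] [1,7] [7,10] [8,13] [14,15] [14,17] [16,19] [18,20] [21,24]
{[2,3]} hit by 3; {[4,6],[1,7]} hit by 6; {[7,10],[8,13]} hit by 10; {[14,15],[14,17]} hit by 15; {[16,19],[18,20]} hit by 19; {[21,24]} hit by 24.
Points: 3, 6, 10, 15, 19, 24 (6 total).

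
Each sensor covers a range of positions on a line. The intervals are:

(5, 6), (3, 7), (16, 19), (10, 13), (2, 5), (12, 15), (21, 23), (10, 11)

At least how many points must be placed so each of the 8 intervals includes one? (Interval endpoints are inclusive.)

Sort by right endpoint; whenever an interval is uncovered, place a point at its right end.
Sorted: [2,5] [5,6] [3,7] [10,11] [10,13] [12,15] [16,19] [21,23]
{[2,5],[5,6],[3,7]} hit by 5; {[10,11],[10,13]} hit by 11; {[12,15]} hit by 15; {[16,19]} hit by 19; {[21,23]} hit by 23.
Points: 5, 11, 15, 19, 23 (5 total).

5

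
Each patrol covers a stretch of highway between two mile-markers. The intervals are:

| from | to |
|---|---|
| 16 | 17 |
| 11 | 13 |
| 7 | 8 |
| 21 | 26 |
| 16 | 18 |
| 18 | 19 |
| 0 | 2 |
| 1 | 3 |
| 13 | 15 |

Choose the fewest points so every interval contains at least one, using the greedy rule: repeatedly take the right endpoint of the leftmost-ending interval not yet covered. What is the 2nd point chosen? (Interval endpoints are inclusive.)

Process intervals by earliest right end; each time one isn't hit yet, stab at its right endpoint.
Sorted: [0,2] [1,3] [7,8] [11,13] [13,15] [16,17] [16,18] [18,19] [21,26]
{[0,2],[1,3]} hit by 2; {[7,8]} hit by 8; {[11,13],[13,15]} hit by 13; {[16,17],[16,18]} hit by 17; {[18,19]} hit by 19; {[21,26]} hit by 26.
Points: 2, 8, 13, 17, 19, 26 (6 total).

8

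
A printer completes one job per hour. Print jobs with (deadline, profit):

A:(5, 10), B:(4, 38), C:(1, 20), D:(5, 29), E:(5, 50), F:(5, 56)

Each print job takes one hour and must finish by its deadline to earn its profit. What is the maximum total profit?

Profit order: F=56 E=50 B=38 D=29 C=20 A=10
Assign: F→slot 5, E→slot 4, B→slot 3, D→slot 2, C→slot 1, A skipped.
Slots: [1:C] [2:D] [3:B] [4:E] [5:F]
Profit = 20 + 29 + 38 + 50 + 56 = 193

193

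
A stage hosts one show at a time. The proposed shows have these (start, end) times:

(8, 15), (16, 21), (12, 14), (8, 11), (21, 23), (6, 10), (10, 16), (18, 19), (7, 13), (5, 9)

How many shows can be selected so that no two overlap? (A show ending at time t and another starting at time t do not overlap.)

Greedy by earliest finish: after sorting by end time, pick each interval compatible with the last pick.
By end time: (5,9), (6,10), (8,11), (7,13), (12,14), (8,15), (10,16), (18,19), (16,21), (21,23).
Pick (5,9); next start ≥ 9 → (12,14); next start ≥ 14 → (18,19); next start ≥ 19 → (21,23).
Selected 4 shows.

4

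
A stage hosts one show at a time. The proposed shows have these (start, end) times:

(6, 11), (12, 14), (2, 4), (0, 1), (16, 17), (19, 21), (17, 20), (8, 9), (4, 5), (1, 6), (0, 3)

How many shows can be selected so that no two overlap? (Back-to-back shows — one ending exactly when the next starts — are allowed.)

By end time: (0,1), (0,3), (2,4), (4,5), (1,6), (8,9), (6,11), (12,14), (16,17), (17,20), (19,21).
Pick (0,1); next start ≥ 1 → (2,4); next start ≥ 4 → (4,5); next start ≥ 5 → (8,9); next start ≥ 9 → (12,14); next start ≥ 14 → (16,17); next start ≥ 17 → (17,20).
Selected 7 shows.

7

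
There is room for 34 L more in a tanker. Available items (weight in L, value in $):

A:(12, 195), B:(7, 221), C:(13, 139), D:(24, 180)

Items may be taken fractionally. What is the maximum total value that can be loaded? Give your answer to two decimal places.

Sort by value per unit weight and fill in that order.
Ratios (sorted): B 31.57, A 16.25, C 10.69, D 7.50
take B (7 @ 221); take A (12 @ 195); take C (13 @ 139); take 2/24 of D → 15.00. Capacity used 34/34.
Total value = 570.00

570.00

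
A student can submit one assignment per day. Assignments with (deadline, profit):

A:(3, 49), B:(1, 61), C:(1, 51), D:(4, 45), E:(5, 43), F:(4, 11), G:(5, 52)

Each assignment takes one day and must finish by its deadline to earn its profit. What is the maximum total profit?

250

Sort by profit descending; place each in the latest free slot ≤ its deadline.
Profit order: B=61 G=52 C=51 A=49 D=45 E=43 F=11
Assign: B→slot 1, G→slot 5, C skipped, A→slot 3, D→slot 4, E→slot 2, F skipped.
Slots: [1:B] [2:E] [3:A] [4:D] [5:G]
Profit = 61 + 43 + 49 + 45 + 52 = 250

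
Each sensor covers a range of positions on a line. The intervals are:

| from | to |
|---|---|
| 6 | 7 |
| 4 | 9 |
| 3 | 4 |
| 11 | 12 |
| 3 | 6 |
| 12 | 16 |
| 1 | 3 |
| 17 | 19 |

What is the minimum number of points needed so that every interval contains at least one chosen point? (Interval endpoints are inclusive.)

Process intervals by earliest right end; each time one isn't hit yet, stab at its right endpoint.
By right end: [1,3]  [3,4]  [3,6]  [6,7]  [4,9]  [11,12]  [12,16]  [17,19]
[1,3] uncovered → point at 3; [6,7] uncovered → point at 7; [11,12] uncovered → point at 12; [17,19] uncovered → point at 19.
Points: 3, 7, 12, 19 (4 total).

4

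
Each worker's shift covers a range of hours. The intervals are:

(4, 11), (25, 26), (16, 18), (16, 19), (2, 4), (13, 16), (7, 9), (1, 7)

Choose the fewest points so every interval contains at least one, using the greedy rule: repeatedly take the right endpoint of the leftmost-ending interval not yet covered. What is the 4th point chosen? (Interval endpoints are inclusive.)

26

Process intervals by earliest right end; each time one isn't hit yet, stab at its right endpoint.
Sorted: [2,4] [1,7] [7,9] [4,11] [13,16] [16,18] [16,19] [25,26]
{[2,4],[1,7]} hit by 4; {[7,9],[4,11]} hit by 9; {[13,16],[16,18],[16,19]} hit by 16; {[25,26]} hit by 26.
Points: 4, 9, 16, 26 (4 total).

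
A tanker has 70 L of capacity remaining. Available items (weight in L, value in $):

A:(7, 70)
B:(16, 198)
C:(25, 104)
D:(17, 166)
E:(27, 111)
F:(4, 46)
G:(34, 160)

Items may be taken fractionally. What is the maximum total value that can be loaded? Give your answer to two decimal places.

Order: B (198/16=12.38) > F (46/4=11.50) > A (70/7=10.00) > D (166/17=9.76) > G (160/34=4.71) > C (104/25=4.16) > E (111/27=4.11)
Fill: take B (16 @ 198) → take F (4 @ 46) → take A (7 @ 70) → take D (17 @ 166) → take 26/34 of G → 122.35; 70/70 used.
Total value = 602.35

602.35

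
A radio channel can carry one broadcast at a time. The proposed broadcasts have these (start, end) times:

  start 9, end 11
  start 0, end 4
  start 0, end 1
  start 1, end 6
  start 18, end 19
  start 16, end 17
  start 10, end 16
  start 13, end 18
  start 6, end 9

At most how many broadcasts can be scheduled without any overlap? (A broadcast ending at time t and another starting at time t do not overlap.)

6

Sorted by end: (0,1)  (0,4)  (1,6)  (6,9)  (9,11)  (10,16)  (16,17)  (13,18)  (18,19)
take (0,1); take (1,6); take (6,9); take (9,11); take (16,17); take (18,19).
Selected 6 broadcasts.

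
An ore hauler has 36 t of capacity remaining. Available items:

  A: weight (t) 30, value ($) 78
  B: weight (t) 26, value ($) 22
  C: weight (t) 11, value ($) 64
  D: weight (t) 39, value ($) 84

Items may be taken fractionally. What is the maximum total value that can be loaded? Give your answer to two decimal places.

Sort by value per unit weight and fill in that order.
Order: C (64/11=5.82) > A (78/30=2.60) > D (84/39=2.15) > B (22/26=0.85)
Fill: take C (11 @ 64) → take 25/30 of A → 65.00; 36/36 used.
Total value = 129.00

129.00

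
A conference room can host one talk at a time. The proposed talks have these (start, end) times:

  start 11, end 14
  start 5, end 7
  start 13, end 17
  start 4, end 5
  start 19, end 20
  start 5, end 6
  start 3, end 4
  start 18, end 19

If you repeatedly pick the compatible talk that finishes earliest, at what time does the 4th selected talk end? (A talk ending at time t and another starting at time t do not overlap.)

Sort by end time and greedily take each interval whose start is ≥ the last chosen end.
By end time: (3,4), (4,5), (5,6), (5,7), (11,14), (13,17), (18,19), (19,20).
Pick (3,4); next start ≥ 4 → (4,5); next start ≥ 5 → (5,6); next start ≥ 6 → (11,14); next start ≥ 14 → (18,19); next start ≥ 19 → (19,20).
Selected: (3,4) (4,5) (5,6) (11,14) (18,19) (19,20)

14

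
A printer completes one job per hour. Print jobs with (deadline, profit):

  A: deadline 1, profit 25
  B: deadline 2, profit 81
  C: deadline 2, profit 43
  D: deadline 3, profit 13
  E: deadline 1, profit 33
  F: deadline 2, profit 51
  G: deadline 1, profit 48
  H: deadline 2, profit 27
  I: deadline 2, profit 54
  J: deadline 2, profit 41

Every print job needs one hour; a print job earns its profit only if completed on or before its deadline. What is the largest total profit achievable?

148

By profit: B(d2,81), I(d2,54), F(d2,51), G(d1,48), C(d2,43), J(d2,41), E(d1,33), H(d2,27), A(d1,25), D(d3,13)
B→slot 2; I→slot 1; F skipped; G skipped; C skipped; J skipped; E skipped; H skipped; A skipped; D→slot 3.
Profit = 54 + 81 + 13 = 148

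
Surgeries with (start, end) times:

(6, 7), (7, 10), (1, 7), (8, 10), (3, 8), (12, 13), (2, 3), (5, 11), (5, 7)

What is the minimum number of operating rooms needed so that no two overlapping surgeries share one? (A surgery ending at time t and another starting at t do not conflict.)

5

Events (time:±→running): 1:+→1 2:+→2 3:-→1 3:+→2 5:+→3 5:+→4 6:+→5 … peak 5.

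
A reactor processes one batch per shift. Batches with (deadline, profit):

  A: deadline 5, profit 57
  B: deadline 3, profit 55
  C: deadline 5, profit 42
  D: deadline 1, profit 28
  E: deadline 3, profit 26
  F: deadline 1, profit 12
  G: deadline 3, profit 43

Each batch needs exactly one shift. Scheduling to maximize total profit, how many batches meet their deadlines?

By profit: A(d5,57), B(d3,55), G(d3,43), C(d5,42), D(d1,28), E(d3,26), F(d1,12)
A→slot 5; B→slot 3; G→slot 2; C→slot 4; D→slot 1; E skipped; F skipped.
5 of 7 scheduled.

5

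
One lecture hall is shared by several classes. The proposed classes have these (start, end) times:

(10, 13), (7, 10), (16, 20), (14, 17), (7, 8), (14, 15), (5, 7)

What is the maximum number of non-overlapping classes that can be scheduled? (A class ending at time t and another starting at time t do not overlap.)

Sorted by end: (5,7)  (7,8)  (7,10)  (10,13)  (14,15)  (14,17)  (16,20)
take (5,7); take (7,8); take (10,13); take (14,15); take (16,20).
Selected 5 classes.

5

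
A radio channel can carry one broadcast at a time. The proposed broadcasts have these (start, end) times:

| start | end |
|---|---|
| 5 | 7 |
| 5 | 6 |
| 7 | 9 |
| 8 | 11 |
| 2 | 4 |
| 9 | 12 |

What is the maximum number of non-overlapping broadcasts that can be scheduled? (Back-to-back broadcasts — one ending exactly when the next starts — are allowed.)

Sorted by end: (2,4)  (5,6)  (5,7)  (7,9)  (8,11)  (9,12)
take (2,4); take (5,6); skip (5,7); take (7,9); skip (8,11); take (9,12).
Selected 4 broadcasts.

4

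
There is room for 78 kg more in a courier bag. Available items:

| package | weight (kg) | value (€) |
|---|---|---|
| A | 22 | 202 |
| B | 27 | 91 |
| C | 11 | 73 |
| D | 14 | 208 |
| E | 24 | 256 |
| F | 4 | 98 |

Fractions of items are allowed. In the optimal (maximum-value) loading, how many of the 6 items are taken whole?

Sort by value per unit weight and fill in that order.
Order: F (98/4=24.50) > D (208/14=14.86) > E (256/24=10.67) > A (202/22=9.18) > C (73/11=6.64) > B (91/27=3.37)
Fill: take F (4 @ 98) → take D (14 @ 208) → take E (24 @ 256) → take A (22 @ 202) → take C (11 @ 73) → take 3/27 of B → 10.11; 78/78 used.
5 item(s) taken whole; one partial (take 3/27 of B).

5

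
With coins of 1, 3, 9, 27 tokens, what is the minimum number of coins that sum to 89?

89 = 3×27 + 2×3 + 2×1
Total coins = 3 + 2 + 2 = 7

7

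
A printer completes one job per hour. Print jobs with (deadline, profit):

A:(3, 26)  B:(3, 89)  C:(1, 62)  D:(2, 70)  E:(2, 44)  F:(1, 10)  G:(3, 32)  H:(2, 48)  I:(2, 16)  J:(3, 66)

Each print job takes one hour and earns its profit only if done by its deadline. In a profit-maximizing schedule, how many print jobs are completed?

3

Sort by profit descending; place each in the latest free slot ≤ its deadline.
By profit: B(d3,89), D(d2,70), J(d3,66), C(d1,62), H(d2,48), E(d2,44), G(d3,32), A(d3,26), I(d2,16), F(d1,10)
B→slot 3; D→slot 2; J→slot 1; C skipped; H skipped; E skipped; G skipped; A skipped; I skipped; F skipped.
3 of 10 scheduled.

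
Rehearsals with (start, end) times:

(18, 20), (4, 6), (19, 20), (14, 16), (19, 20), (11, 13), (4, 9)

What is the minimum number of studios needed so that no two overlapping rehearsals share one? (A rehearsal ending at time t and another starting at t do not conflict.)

Events (time:±→running): 4:+→1 4:+→2 6:-→1 9:-→0 11:+→1 13:-→0 14:+→1 16:-→0 18:+→1 19:+→2 19:+→3 … peak 3.

3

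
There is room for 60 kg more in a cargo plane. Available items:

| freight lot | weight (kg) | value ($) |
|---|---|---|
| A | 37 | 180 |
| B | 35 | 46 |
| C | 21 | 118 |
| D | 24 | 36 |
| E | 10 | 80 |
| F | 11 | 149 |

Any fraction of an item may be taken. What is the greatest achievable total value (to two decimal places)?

434.57

Order: F (149/11=13.55) > E (80/10=8.00) > C (118/21=5.62) > A (180/37=4.86) > D (36/24=1.50) > B (46/35=1.31)
Fill: take F (11 @ 149) → take E (10 @ 80) → take C (21 @ 118) → take 18/37 of A → 87.57; 60/60 used.
Total value = 434.57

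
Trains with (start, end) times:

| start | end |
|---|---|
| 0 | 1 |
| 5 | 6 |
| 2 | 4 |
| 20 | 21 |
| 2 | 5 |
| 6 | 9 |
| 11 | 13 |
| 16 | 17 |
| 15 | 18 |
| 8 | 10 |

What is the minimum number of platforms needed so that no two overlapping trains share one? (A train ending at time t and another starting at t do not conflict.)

starts: [0, 2, 2, 5, 6, 8, 11, 15, 16, 20]
ends:   [1, 4, 5, 6, 9, 10, 13, 17, 18, 21]
s0→1 e1→0 s2→1 s2→2  — peak 2.

2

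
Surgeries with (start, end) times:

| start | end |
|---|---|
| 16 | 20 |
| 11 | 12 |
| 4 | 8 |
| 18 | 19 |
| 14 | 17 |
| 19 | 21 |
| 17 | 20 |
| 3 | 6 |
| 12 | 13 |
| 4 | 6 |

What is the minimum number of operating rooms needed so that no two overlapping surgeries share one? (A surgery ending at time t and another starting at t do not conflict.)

The answer is the maximum number of intervals overlapping at any instant.
Events (time:±→running): 3:+→1 4:+→2 4:+→3 … peak 3.

3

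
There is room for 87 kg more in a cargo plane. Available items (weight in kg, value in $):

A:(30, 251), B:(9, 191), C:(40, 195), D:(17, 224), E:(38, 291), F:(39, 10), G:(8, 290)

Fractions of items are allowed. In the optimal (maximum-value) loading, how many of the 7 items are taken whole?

4

Sort by value per unit weight and fill in that order.
Order: G (290/8=36.25) > B (191/9=21.22) > D (224/17=13.18) > A (251/30=8.37) > E (291/38=7.66) > C (195/40=4.88) > F (10/39=0.26)
Fill: take G (8 @ 290) → take B (9 @ 191) → take D (17 @ 224) → take A (30 @ 251) → take 23/38 of E → 176.13; 87/87 used.
4 item(s) taken whole; one partial (take 23/38 of E).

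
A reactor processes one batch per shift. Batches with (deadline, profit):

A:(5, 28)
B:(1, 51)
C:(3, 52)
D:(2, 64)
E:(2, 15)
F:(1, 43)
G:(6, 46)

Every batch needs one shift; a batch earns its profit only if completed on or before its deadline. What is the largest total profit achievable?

241

Take jobs in profit order; each goes to the latest open slot no later than its deadline.
Profit order: D=64 C=52 B=51 G=46 F=43 A=28 E=15
Assign: D→slot 2, C→slot 3, B→slot 1, G→slot 6, F skipped, A→slot 5, E skipped.
Slots: [1:B] [2:D] [3:C] [5:A] [6:G]
Profit = 51 + 64 + 52 + 28 + 46 = 241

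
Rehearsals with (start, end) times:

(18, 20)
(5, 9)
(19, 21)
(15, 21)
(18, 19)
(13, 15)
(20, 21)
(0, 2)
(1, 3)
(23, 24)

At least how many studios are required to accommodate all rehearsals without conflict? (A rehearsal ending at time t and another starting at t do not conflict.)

starts: [0, 1, 5, 13, 15, 18, 18, 19, 20, 23]
ends:   [2, 3, 9, 15, 19, 20, 21, 21, 21, 24]
s0→1 s1→2 e2→1 e3→0 s5→1 e9→0 s13→1 e15→0 s15→1 s18→2 s18→3  — peak 3.

3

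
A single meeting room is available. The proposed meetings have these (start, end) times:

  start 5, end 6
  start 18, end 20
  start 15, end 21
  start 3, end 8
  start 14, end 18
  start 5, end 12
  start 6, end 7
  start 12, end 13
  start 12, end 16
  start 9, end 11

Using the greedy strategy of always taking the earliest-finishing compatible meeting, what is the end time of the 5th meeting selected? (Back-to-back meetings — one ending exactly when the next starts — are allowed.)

Sorted by end: (5,6)  (6,7)  (3,8)  (9,11)  (5,12)  (12,13)  (12,16)  (14,18)  (18,20)  (15,21)
take (5,6); take (6,7); take (9,11); take (12,13); skip (12,16); take (14,18); take (18,20).
Selected: (5,6) (6,7) (9,11) (12,13) (14,18) (18,20)

18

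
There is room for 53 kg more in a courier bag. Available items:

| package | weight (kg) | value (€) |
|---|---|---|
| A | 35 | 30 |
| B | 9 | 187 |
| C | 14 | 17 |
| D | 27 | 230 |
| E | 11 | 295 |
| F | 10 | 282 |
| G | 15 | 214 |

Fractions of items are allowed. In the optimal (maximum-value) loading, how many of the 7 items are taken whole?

Greedy by value/weight ratio, highest first.
Ratios (sorted): F 28.20, E 26.82, B 20.78, G 14.27, D 8.52, C 1.21, A 0.86
take F (10 @ 282); take E (11 @ 295); take B (9 @ 187); take G (15 @ 214); take 8/27 of D → 68.15. Capacity used 53/53.
4 item(s) taken whole; one partial (take 8/27 of D).

4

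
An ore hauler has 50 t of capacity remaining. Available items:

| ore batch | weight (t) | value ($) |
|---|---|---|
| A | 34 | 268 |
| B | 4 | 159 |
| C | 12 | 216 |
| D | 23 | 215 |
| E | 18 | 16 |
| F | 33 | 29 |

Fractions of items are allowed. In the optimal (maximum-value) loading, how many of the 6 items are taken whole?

Ratios (sorted): B 39.75, C 18.00, D 9.35, A 7.88, E 0.89, F 0.88
take B (4 @ 159); take C (12 @ 216); take D (23 @ 215); take 11/34 of A → 86.71. Capacity used 50/50.
3 item(s) taken whole; one partial (take 11/34 of A).

3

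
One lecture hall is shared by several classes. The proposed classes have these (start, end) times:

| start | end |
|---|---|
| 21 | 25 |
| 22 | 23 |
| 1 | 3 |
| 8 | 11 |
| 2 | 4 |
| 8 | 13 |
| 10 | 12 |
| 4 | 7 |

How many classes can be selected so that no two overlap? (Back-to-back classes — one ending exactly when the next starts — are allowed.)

Sort by end time and greedily take each interval whose start is ≥ the last chosen end.
Sorted by end: (1,3)  (2,4)  (4,7)  (8,11)  (10,12)  (8,13)  (22,23)  (21,25)
take (1,3); skip (2,4); take (4,7); take (8,11); take (22,23); skip (21,25).
Selected 4 classes.

4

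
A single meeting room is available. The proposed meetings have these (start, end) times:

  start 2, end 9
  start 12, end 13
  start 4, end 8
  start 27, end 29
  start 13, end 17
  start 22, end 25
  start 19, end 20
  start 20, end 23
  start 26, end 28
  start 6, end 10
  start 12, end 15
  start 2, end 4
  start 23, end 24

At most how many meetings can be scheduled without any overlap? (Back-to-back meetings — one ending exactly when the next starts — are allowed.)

By end time: (2,4), (4,8), (2,9), (6,10), (12,13), (12,15), (13,17), (19,20), (20,23), (23,24), (22,25), (26,28), (27,29).
Pick (2,4); next start ≥ 4 → (4,8); next start ≥ 8 → (12,13); next start ≥ 13 → (13,17); next start ≥ 17 → (19,20); next start ≥ 20 → (20,23); next start ≥ 23 → (23,24); next start ≥ 24 → (26,28).
Selected 8 meetings.

8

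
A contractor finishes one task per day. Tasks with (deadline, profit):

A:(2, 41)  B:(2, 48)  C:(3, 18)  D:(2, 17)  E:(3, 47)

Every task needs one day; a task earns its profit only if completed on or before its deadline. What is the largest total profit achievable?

Profit order: B=48 E=47 A=41 C=18 D=17
Assign: B→slot 2, E→slot 3, A→slot 1, C skipped, D skipped.
Slots: [1:A] [2:B] [3:E]
Profit = 41 + 48 + 47 = 136

136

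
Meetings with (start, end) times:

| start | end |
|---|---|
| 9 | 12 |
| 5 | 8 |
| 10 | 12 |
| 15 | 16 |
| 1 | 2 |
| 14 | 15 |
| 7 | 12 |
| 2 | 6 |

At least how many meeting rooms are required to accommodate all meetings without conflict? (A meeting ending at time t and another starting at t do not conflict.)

3

The answer is the maximum number of intervals overlapping at any instant.
starts: [1, 2, 5, 7, 9, 10, 14, 15]
ends:   [2, 6, 8, 12, 12, 12, 15, 16]
s1→1 e2→0 s2→1 s5→2 e6→1 s7→2 e8→1 s9→2 s10→3  — peak 3.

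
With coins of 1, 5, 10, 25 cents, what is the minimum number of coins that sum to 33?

Use the largest denomination that fits, subtract, and repeat.
33 − 1×25→8 − 1×5→3 − 3×1→0
Total coins = 1 + 1 + 3 = 5

5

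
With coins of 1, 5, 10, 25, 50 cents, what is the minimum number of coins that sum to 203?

203 − 4×50→3 − 3×1→0
Total coins = 4 + 3 = 7

7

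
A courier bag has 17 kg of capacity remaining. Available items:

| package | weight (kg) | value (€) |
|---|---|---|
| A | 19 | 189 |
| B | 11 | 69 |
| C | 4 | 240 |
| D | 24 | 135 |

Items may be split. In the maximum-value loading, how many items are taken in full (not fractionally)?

1

Ratios (sorted): C 60.00, A 9.95, B 6.27, D 5.62
take C (4 @ 240); take 13/19 of A → 129.32. Capacity used 17/17.
1 item(s) taken whole; one partial (take 13/19 of A).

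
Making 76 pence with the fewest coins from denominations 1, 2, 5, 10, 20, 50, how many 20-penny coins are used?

76 = 1×50 + 1×20 + 1×5 + 1×1
Count of 20: 1

1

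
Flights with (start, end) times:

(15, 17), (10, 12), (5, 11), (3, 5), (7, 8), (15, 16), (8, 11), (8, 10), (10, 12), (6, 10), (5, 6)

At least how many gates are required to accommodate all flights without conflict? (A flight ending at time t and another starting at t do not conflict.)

Count concurrent intervals with a sweep; the peak is the room count.
starts: [3, 5, 5, 6, 7, 8, 8, 10, 10, 15, 15]
ends:   [5, 6, 8, 10, 10, 11, 11, 12, 12, 16, 17]
s3→1 e5→0 s5→1 s5→2 e6→1 s6→2 s7→3 e8→2 s8→3 s8→4  — peak 4.

4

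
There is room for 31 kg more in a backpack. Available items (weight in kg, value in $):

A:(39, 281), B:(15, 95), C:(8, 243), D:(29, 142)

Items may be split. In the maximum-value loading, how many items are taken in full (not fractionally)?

1

Greedy by value/weight ratio, highest first.
Ratios (sorted): C 30.38, A 7.21, B 6.33, D 4.90
take C (8 @ 243); take 23/39 of A → 165.72. Capacity used 31/31.
1 item(s) taken whole; one partial (take 23/39 of A).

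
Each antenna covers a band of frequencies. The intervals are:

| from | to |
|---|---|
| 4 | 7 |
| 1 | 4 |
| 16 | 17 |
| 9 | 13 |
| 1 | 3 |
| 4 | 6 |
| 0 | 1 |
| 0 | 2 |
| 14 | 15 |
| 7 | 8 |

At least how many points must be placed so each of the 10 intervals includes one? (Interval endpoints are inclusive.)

Process intervals by earliest right end; each time one isn't hit yet, stab at its right endpoint.
By right end: [0,1]  [0,2]  [1,3]  [1,4]  [4,6]  [4,7]  [7,8]  [9,13]  [14,15]  [16,17]
[0,1] uncovered → point at 1; [4,6] uncovered → point at 6; [7,8] uncovered → point at 8; [9,13] uncovered → point at 13; [14,15] uncovered → point at 15; [16,17] uncovered → point at 17.
Points: 1, 6, 8, 13, 15, 17 (6 total).

6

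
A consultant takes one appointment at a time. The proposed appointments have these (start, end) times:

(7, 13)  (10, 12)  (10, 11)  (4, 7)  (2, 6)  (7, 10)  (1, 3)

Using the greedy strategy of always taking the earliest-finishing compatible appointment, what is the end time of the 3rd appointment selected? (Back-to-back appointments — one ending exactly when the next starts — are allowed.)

10

Greedy by earliest finish: after sorting by end time, pick each interval compatible with the last pick.
Sorted by end: (1,3)  (2,6)  (4,7)  (7,10)  (10,11)  (10,12)  (7,13)
take (1,3); skip (2,6); take (4,7); take (7,10); take (10,11); skip (10,12); skip (7,13).
Selected: (1,3) (4,7) (7,10) (10,11)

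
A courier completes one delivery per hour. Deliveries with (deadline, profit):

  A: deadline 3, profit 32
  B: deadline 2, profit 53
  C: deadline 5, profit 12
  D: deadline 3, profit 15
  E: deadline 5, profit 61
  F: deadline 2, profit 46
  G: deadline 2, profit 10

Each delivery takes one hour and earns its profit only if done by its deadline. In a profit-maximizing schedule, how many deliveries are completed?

Profit order: E=61 B=53 F=46 A=32 D=15 C=12 G=10
Assign: E→slot 5, B→slot 2, F→slot 1, A→slot 3, D skipped, C→slot 4, G skipped.
Slots: [1:F] [2:B] [3:A] [4:C] [5:E]
5 of 7 scheduled.

5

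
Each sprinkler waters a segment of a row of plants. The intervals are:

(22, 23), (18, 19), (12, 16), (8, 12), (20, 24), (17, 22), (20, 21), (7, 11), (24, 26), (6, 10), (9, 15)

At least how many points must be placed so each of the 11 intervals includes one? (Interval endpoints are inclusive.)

6

Process intervals by earliest right end; each time one isn't hit yet, stab at its right endpoint.
By right end: [6,10]  [7,11]  [8,12]  [9,15]  [12,16]  [18,19]  [20,21]  [17,22]  [22,23]  [20,24]  [24,26]
[6,10] uncovered → point at 10; [12,16] uncovered → point at 16; [18,19] uncovered → point at 19; [20,21] uncovered → point at 21; [22,23] uncovered → point at 23; [24,26] uncovered → point at 26.
Points: 10, 16, 19, 21, 23, 26 (6 total).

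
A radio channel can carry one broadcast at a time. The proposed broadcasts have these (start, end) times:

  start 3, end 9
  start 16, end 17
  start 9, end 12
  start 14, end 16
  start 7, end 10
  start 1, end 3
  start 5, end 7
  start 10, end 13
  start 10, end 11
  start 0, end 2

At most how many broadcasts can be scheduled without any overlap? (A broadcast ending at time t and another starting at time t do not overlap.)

6

By end time: (0,2), (1,3), (5,7), (3,9), (7,10), (10,11), (9,12), (10,13), (14,16), (16,17).
Pick (0,2); next start ≥ 2 → (5,7); next start ≥ 7 → (7,10); next start ≥ 10 → (10,11); next start ≥ 11 → (14,16); next start ≥ 16 → (16,17).
Selected 6 broadcasts.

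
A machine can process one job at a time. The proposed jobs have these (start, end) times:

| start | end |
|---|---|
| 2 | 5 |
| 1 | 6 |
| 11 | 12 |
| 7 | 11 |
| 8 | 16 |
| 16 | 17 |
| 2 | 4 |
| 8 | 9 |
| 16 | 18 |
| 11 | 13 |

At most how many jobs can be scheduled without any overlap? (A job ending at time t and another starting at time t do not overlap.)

Sorted by end: (2,4)  (2,5)  (1,6)  (8,9)  (7,11)  (11,12)  (11,13)  (8,16)  (16,17)  (16,18)
take (2,4); take (8,9); skip (7,11); take (11,12); take (16,17); skip (16,18).
Selected 4 jobs.

4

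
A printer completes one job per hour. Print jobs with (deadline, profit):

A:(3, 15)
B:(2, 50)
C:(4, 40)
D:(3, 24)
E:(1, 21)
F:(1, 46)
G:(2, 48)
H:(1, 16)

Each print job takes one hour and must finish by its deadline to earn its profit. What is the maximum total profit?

Sort by profit descending; place each in the latest free slot ≤ its deadline.
By profit: B(d2,50), G(d2,48), F(d1,46), C(d4,40), D(d3,24), E(d1,21), H(d1,16), A(d3,15)
B→slot 2; G→slot 1; F skipped; C→slot 4; D→slot 3; E skipped; H skipped; A skipped.
Profit = 48 + 50 + 24 + 40 = 162

162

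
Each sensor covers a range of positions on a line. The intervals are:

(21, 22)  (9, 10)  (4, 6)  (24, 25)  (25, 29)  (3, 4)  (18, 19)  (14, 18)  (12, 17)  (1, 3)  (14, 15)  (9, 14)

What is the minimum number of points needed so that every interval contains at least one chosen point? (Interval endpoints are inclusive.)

Sort by right endpoint; whenever an interval is uncovered, place a point at its right end.
Sorted: [1,3] [3,4] [4,6] [9,10] [9,14] [14,15] [12,17] [14,18] [18,19] [21,22] [24,25] [25,29]
{[1,3],[3,4]} hit by 3; {[4,6]} hit by 6; {[9,10],[9,14]} hit by 10; {[14,15],[12,17],[14,18]} hit by 15; {[18,19]} hit by 19; {[21,22]} hit by 22; {[24,25],[25,29]} hit by 25.
Points: 3, 6, 10, 15, 19, 22, 25 (7 total).

7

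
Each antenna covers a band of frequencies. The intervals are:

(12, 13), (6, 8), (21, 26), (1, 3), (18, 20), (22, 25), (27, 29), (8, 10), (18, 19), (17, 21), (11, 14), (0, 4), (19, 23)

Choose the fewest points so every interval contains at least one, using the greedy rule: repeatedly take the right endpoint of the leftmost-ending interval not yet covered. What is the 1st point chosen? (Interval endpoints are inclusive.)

Sorted: [1,3] [0,4] [6,8] [8,10] [12,13] [11,14] [18,19] [18,20] [17,21] [19,23] [22,25] [21,26] [27,29]
{[1,3],[0,4]} hit by 3; {[6,8],[8,10]} hit by 8; {[12,13],[11,14]} hit by 13; {[18,19],[18,20],[17,21],[19,23]} hit by 19; {[22,25],[21,26]} hit by 25; {[27,29]} hit by 29.
Points: 3, 8, 13, 19, 25, 29 (6 total).

3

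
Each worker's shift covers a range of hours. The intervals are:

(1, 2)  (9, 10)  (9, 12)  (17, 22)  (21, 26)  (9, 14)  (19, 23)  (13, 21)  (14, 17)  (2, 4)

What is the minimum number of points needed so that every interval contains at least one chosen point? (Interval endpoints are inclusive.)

By right end: [1,2]  [2,4]  [9,10]  [9,12]  [9,14]  [14,17]  [13,21]  [17,22]  [19,23]  [21,26]
[1,2] uncovered → point at 2; [9,10] uncovered → point at 10; [14,17] uncovered → point at 17; [19,23] uncovered → point at 23.
Points: 2, 10, 17, 23 (4 total).

4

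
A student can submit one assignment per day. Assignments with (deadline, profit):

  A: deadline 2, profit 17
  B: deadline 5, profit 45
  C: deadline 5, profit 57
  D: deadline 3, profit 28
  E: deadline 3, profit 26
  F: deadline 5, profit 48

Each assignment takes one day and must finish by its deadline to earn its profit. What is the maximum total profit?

Sort by profit descending; place each in the latest free slot ≤ its deadline.
Profit order: C=57 F=48 B=45 D=28 E=26 A=17
Assign: C→slot 5, F→slot 4, B→slot 3, D→slot 2, E→slot 1, A skipped.
Slots: [1:E] [2:D] [3:B] [4:F] [5:C]
Profit = 26 + 28 + 45 + 48 + 57 = 204

204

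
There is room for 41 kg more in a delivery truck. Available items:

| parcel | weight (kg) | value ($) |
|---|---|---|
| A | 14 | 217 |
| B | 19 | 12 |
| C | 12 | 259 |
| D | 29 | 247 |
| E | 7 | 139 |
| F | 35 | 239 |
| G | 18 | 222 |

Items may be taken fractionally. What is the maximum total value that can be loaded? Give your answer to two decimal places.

Order: C (259/12=21.58) > E (139/7=19.86) > A (217/14=15.50) > G (222/18=12.33) > D (247/29=8.52) > F (239/35=6.83) > B (12/19=0.63)
Fill: take C (12 @ 259) → take E (7 @ 139) → take A (14 @ 217) → take 8/18 of G → 98.67; 41/41 used.
Total value = 713.67

713.67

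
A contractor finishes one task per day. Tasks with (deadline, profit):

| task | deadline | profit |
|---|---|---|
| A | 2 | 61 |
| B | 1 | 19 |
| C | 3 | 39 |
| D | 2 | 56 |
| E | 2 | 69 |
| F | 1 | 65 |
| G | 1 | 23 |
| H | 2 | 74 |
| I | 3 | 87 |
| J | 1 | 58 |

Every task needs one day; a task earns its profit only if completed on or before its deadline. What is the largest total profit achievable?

Take jobs in profit order; each goes to the latest open slot no later than its deadline.
By profit: I(d3,87), H(d2,74), E(d2,69), F(d1,65), A(d2,61), J(d1,58), D(d2,56), C(d3,39), G(d1,23), B(d1,19)
I→slot 3; H→slot 2; E→slot 1; F skipped; A skipped; J skipped; D skipped; C skipped; G skipped; B skipped.
Profit = 69 + 74 + 87 = 230

230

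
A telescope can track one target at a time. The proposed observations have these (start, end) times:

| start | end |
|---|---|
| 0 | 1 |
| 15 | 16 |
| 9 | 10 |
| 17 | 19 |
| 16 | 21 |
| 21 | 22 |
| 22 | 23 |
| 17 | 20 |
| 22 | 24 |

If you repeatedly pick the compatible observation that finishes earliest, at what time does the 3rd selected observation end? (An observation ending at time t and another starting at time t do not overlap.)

Sorted by end: (0,1)  (9,10)  (15,16)  (17,19)  (17,20)  (16,21)  (21,22)  (22,23)  (22,24)
take (0,1); take (9,10); take (15,16); take (17,19); take (21,22); take (22,23).
Selected: (0,1) (9,10) (15,16) (17,19) (21,22) (22,23)

16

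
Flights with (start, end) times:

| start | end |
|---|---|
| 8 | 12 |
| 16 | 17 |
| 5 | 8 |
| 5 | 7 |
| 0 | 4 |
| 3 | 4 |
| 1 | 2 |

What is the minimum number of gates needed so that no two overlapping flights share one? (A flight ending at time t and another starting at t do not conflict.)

2

Count concurrent intervals with a sweep; the peak is the room count.
starts: [0, 1, 3, 5, 5, 8, 16]
ends:   [2, 4, 4, 7, 8, 12, 17]
s0→1 s1→2  — peak 2.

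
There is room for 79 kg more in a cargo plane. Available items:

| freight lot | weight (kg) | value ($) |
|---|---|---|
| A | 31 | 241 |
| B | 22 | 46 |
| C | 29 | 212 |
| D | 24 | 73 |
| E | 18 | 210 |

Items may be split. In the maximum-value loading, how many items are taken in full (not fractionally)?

Ratios (sorted): E 11.67, A 7.77, C 7.31, D 3.04, B 2.09
take E (18 @ 210); take A (31 @ 241); take C (29 @ 212); take 1/24 of D → 3.04. Capacity used 79/79.
3 item(s) taken whole; one partial (take 1/24 of D).

3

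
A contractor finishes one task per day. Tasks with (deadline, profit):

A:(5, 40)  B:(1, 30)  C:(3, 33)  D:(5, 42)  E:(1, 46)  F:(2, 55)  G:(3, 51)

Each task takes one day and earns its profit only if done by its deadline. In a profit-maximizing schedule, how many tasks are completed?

Sort by profit descending; place each in the latest free slot ≤ its deadline.
By profit: F(d2,55), G(d3,51), E(d1,46), D(d5,42), A(d5,40), C(d3,33), B(d1,30)
F→slot 2; G→slot 3; E→slot 1; D→slot 5; A→slot 4; C skipped; B skipped.
5 of 7 scheduled.

5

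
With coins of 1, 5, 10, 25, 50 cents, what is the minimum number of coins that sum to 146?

146 = 2×50 + 1×25 + 2×10 + 1×1
Total coins = 2 + 1 + 2 + 1 = 6

6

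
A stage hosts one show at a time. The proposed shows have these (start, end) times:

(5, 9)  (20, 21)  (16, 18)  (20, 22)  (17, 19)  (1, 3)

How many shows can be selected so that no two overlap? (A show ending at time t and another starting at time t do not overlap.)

By end time: (1,3), (5,9), (16,18), (17,19), (20,21), (20,22).
Pick (1,3); next start ≥ 3 → (5,9); next start ≥ 9 → (16,18); next start ≥ 18 → (20,21).
Selected 4 shows.

4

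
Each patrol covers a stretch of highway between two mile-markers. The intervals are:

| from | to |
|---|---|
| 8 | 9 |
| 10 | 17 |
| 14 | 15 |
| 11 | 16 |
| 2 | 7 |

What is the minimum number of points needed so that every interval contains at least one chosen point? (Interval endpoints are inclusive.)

Sort by right endpoint; whenever an interval is uncovered, place a point at its right end.
Sorted: [2,7] [8,9] [14,15] [11,16] [10,17]
{[2,7]} hit by 7; {[8,9]} hit by 9; {[14,15],[11,16],[10,17]} hit by 15.
Points: 7, 9, 15 (3 total).

3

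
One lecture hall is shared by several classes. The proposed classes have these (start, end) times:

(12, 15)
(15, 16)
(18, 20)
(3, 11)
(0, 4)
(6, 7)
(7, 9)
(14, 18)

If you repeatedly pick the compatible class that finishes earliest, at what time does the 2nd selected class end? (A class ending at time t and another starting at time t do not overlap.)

7

Sorted by end: (0,4)  (6,7)  (7,9)  (3,11)  (12,15)  (15,16)  (14,18)  (18,20)
take (0,4); take (6,7); take (7,9); skip (3,11); take (12,15); take (15,16); take (18,20).
Selected: (0,4) (6,7) (7,9) (12,15) (15,16) (18,20)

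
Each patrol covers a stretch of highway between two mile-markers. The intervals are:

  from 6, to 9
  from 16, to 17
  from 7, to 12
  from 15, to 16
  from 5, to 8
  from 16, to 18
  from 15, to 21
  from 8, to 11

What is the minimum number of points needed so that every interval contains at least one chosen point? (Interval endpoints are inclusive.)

By right end: [5,8]  [6,9]  [8,11]  [7,12]  [15,16]  [16,17]  [16,18]  [15,21]
[5,8] uncovered → point at 8; [15,16] uncovered → point at 16.
Points: 8, 16 (2 total).

2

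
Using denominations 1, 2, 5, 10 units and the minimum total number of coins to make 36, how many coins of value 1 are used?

1

36 − 3×10→6 − 1×5→1 − 1×1→0
Count of 1: 1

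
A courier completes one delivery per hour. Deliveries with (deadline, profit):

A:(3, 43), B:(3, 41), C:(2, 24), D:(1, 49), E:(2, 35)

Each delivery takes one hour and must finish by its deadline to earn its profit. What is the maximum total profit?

133

Take jobs in profit order; each goes to the latest open slot no later than its deadline.
By profit: D(d1,49), A(d3,43), B(d3,41), E(d2,35), C(d2,24)
D→slot 1; A→slot 3; B→slot 2; E skipped; C skipped.
Profit = 49 + 41 + 43 = 133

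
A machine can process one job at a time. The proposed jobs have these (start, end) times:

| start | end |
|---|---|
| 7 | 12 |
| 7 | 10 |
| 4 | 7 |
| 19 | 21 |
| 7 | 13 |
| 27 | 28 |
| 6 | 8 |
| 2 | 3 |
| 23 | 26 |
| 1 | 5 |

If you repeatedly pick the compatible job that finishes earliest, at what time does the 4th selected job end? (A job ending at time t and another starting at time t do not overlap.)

Order by finish time; keep every interval that doesn't clash with the previous kept one.
By end time: (2,3), (1,5), (4,7), (6,8), (7,10), (7,12), (7,13), (19,21), (23,26), (27,28).
Pick (2,3); next start ≥ 3 → (4,7); next start ≥ 7 → (7,10); next start ≥ 10 → (19,21); next start ≥ 21 → (23,26); next start ≥ 26 → (27,28).
Selected: (2,3) (4,7) (7,10) (19,21) (23,26) (27,28)

21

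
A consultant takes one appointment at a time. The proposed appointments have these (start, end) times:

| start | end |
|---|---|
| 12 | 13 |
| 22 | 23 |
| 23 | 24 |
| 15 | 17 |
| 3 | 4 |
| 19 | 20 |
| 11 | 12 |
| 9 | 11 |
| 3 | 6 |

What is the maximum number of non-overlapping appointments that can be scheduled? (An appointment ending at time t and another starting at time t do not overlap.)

8

By end time: (3,4), (3,6), (9,11), (11,12), (12,13), (15,17), (19,20), (22,23), (23,24).
Pick (3,4); next start ≥ 4 → (9,11); next start ≥ 11 → (11,12); next start ≥ 12 → (12,13); next start ≥ 13 → (15,17); next start ≥ 17 → (19,20); next start ≥ 20 → (22,23); next start ≥ 23 → (23,24).
Selected 8 appointments.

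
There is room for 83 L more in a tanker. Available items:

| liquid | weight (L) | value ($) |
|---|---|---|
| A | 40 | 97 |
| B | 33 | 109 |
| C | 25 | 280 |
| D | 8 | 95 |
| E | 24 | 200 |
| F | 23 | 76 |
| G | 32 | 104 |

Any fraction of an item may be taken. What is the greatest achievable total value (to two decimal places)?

660.91

Greedy by value/weight ratio, highest first.
Order: D (95/8=11.88) > C (280/25=11.20) > E (200/24=8.33) > F (76/23=3.30) > B (109/33=3.30) > G (104/32=3.25) > A (97/40=2.42)
Fill: take D (8 @ 95) → take C (25 @ 280) → take E (24 @ 200) → take F (23 @ 76) → take 3/33 of B → 9.91; 83/83 used.
Total value = 660.91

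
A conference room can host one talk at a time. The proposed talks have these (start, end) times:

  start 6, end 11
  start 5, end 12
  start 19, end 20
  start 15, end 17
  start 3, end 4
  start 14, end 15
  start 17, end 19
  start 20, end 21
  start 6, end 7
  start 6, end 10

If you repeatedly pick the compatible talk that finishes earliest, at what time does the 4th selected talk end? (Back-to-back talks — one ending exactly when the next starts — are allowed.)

Order by finish time; keep every interval that doesn't clash with the previous kept one.
By end time: (3,4), (6,7), (6,10), (6,11), (5,12), (14,15), (15,17), (17,19), (19,20), (20,21).
Pick (3,4); next start ≥ 4 → (6,7); next start ≥ 7 → (14,15); next start ≥ 15 → (15,17); next start ≥ 17 → (17,19); next start ≥ 19 → (19,20); next start ≥ 20 → (20,21).
Selected: (3,4) (6,7) (14,15) (15,17) (17,19) (19,20) (20,21)

17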